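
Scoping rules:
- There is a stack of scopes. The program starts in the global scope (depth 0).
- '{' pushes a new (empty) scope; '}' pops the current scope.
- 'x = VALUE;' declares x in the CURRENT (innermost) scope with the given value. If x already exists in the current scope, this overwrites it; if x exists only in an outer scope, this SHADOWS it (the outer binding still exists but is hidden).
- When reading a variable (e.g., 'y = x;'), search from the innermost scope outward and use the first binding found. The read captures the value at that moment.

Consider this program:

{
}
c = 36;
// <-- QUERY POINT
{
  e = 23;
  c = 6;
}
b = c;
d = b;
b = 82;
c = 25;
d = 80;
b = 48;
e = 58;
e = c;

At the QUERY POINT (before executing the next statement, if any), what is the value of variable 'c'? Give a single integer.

Step 1: enter scope (depth=1)
Step 2: exit scope (depth=0)
Step 3: declare c=36 at depth 0
Visible at query point: c=36

Answer: 36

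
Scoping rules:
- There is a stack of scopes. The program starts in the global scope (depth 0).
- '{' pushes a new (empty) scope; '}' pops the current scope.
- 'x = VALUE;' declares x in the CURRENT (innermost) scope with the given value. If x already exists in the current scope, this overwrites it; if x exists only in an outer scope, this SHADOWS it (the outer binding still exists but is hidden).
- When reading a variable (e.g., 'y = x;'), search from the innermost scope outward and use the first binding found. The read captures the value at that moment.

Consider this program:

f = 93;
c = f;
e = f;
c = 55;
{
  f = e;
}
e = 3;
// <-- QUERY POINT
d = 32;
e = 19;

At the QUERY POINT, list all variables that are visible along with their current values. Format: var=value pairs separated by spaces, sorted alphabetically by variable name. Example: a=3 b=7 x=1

Step 1: declare f=93 at depth 0
Step 2: declare c=(read f)=93 at depth 0
Step 3: declare e=(read f)=93 at depth 0
Step 4: declare c=55 at depth 0
Step 5: enter scope (depth=1)
Step 6: declare f=(read e)=93 at depth 1
Step 7: exit scope (depth=0)
Step 8: declare e=3 at depth 0
Visible at query point: c=55 e=3 f=93

Answer: c=55 e=3 f=93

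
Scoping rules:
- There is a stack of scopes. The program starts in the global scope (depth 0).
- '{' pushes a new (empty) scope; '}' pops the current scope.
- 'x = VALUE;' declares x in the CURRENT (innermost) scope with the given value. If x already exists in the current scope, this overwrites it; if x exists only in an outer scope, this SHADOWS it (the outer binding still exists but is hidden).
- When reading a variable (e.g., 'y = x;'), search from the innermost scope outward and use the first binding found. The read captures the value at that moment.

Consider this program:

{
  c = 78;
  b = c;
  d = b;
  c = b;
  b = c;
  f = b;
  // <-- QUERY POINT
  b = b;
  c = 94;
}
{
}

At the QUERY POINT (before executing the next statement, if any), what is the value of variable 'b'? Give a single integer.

Answer: 78

Derivation:
Step 1: enter scope (depth=1)
Step 2: declare c=78 at depth 1
Step 3: declare b=(read c)=78 at depth 1
Step 4: declare d=(read b)=78 at depth 1
Step 5: declare c=(read b)=78 at depth 1
Step 6: declare b=(read c)=78 at depth 1
Step 7: declare f=(read b)=78 at depth 1
Visible at query point: b=78 c=78 d=78 f=78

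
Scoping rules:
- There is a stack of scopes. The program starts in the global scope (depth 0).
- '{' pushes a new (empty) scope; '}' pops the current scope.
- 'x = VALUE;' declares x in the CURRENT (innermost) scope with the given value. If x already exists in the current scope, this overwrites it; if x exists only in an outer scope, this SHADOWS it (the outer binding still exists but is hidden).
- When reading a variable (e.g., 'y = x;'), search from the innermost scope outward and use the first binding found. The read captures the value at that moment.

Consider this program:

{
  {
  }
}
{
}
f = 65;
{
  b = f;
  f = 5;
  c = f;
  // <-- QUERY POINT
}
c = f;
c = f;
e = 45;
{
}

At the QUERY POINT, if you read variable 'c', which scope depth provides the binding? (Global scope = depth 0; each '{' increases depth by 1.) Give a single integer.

Answer: 1

Derivation:
Step 1: enter scope (depth=1)
Step 2: enter scope (depth=2)
Step 3: exit scope (depth=1)
Step 4: exit scope (depth=0)
Step 5: enter scope (depth=1)
Step 6: exit scope (depth=0)
Step 7: declare f=65 at depth 0
Step 8: enter scope (depth=1)
Step 9: declare b=(read f)=65 at depth 1
Step 10: declare f=5 at depth 1
Step 11: declare c=(read f)=5 at depth 1
Visible at query point: b=65 c=5 f=5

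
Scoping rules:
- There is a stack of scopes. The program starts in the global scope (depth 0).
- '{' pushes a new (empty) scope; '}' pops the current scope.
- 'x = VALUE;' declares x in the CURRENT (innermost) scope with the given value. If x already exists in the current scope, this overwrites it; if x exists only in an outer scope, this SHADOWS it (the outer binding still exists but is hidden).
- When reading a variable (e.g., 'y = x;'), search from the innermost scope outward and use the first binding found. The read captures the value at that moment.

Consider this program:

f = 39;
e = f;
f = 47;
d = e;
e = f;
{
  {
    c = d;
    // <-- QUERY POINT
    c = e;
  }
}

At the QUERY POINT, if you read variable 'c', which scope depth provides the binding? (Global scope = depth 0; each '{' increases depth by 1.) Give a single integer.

Answer: 2

Derivation:
Step 1: declare f=39 at depth 0
Step 2: declare e=(read f)=39 at depth 0
Step 3: declare f=47 at depth 0
Step 4: declare d=(read e)=39 at depth 0
Step 5: declare e=(read f)=47 at depth 0
Step 6: enter scope (depth=1)
Step 7: enter scope (depth=2)
Step 8: declare c=(read d)=39 at depth 2
Visible at query point: c=39 d=39 e=47 f=47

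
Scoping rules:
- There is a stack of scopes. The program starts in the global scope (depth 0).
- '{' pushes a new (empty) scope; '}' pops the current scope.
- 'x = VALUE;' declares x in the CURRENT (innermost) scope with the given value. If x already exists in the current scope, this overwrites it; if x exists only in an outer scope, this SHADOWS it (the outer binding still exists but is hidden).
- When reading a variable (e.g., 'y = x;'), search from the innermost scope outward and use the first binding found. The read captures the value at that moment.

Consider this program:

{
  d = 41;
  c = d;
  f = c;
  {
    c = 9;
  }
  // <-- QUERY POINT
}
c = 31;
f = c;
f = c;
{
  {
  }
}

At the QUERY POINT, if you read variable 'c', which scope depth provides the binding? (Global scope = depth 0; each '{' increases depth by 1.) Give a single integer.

Step 1: enter scope (depth=1)
Step 2: declare d=41 at depth 1
Step 3: declare c=(read d)=41 at depth 1
Step 4: declare f=(read c)=41 at depth 1
Step 5: enter scope (depth=2)
Step 6: declare c=9 at depth 2
Step 7: exit scope (depth=1)
Visible at query point: c=41 d=41 f=41

Answer: 1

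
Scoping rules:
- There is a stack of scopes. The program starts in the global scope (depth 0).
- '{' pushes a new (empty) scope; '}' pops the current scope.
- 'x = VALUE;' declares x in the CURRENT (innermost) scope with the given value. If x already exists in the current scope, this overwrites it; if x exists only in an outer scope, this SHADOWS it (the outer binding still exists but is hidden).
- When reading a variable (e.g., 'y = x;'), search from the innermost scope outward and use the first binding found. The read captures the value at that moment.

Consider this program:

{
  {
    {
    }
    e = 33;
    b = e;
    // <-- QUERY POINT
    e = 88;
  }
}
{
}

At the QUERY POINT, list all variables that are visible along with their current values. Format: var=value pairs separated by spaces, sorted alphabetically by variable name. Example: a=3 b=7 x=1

Answer: b=33 e=33

Derivation:
Step 1: enter scope (depth=1)
Step 2: enter scope (depth=2)
Step 3: enter scope (depth=3)
Step 4: exit scope (depth=2)
Step 5: declare e=33 at depth 2
Step 6: declare b=(read e)=33 at depth 2
Visible at query point: b=33 e=33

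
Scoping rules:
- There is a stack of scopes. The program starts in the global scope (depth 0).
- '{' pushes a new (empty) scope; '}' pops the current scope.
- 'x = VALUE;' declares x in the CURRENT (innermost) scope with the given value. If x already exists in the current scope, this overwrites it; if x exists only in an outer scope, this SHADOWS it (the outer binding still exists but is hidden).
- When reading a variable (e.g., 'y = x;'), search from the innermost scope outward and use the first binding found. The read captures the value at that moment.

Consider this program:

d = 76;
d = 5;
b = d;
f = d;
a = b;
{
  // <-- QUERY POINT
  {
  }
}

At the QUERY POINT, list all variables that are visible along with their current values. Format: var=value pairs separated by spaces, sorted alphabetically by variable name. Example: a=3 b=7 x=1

Answer: a=5 b=5 d=5 f=5

Derivation:
Step 1: declare d=76 at depth 0
Step 2: declare d=5 at depth 0
Step 3: declare b=(read d)=5 at depth 0
Step 4: declare f=(read d)=5 at depth 0
Step 5: declare a=(read b)=5 at depth 0
Step 6: enter scope (depth=1)
Visible at query point: a=5 b=5 d=5 f=5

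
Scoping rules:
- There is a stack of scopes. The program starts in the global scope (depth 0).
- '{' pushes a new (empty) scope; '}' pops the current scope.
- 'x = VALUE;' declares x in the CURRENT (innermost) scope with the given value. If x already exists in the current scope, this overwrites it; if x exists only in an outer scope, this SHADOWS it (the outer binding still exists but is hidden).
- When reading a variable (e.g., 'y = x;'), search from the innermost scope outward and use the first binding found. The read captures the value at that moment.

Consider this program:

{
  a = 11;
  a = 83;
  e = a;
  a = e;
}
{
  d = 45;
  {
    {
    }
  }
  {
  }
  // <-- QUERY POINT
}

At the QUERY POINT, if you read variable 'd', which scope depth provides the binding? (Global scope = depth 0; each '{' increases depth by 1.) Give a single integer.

Step 1: enter scope (depth=1)
Step 2: declare a=11 at depth 1
Step 3: declare a=83 at depth 1
Step 4: declare e=(read a)=83 at depth 1
Step 5: declare a=(read e)=83 at depth 1
Step 6: exit scope (depth=0)
Step 7: enter scope (depth=1)
Step 8: declare d=45 at depth 1
Step 9: enter scope (depth=2)
Step 10: enter scope (depth=3)
Step 11: exit scope (depth=2)
Step 12: exit scope (depth=1)
Step 13: enter scope (depth=2)
Step 14: exit scope (depth=1)
Visible at query point: d=45

Answer: 1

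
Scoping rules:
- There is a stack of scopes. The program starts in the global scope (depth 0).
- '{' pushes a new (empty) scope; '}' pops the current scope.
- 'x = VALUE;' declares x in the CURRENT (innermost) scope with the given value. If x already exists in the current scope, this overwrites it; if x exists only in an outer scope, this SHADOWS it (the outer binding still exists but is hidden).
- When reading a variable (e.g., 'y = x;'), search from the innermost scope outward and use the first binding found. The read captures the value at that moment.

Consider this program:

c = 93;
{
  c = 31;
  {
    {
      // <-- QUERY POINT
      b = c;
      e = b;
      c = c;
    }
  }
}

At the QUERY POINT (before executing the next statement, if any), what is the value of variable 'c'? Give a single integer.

Step 1: declare c=93 at depth 0
Step 2: enter scope (depth=1)
Step 3: declare c=31 at depth 1
Step 4: enter scope (depth=2)
Step 5: enter scope (depth=3)
Visible at query point: c=31

Answer: 31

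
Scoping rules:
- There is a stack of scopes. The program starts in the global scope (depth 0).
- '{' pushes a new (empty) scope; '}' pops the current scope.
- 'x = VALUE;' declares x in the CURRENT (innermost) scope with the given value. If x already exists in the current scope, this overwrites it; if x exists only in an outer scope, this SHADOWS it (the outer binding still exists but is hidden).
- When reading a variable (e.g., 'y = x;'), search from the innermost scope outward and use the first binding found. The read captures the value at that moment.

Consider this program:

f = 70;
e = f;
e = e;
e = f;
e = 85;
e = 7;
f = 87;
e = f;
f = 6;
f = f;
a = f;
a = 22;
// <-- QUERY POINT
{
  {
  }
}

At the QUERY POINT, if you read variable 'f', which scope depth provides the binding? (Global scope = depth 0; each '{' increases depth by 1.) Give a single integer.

Answer: 0

Derivation:
Step 1: declare f=70 at depth 0
Step 2: declare e=(read f)=70 at depth 0
Step 3: declare e=(read e)=70 at depth 0
Step 4: declare e=(read f)=70 at depth 0
Step 5: declare e=85 at depth 0
Step 6: declare e=7 at depth 0
Step 7: declare f=87 at depth 0
Step 8: declare e=(read f)=87 at depth 0
Step 9: declare f=6 at depth 0
Step 10: declare f=(read f)=6 at depth 0
Step 11: declare a=(read f)=6 at depth 0
Step 12: declare a=22 at depth 0
Visible at query point: a=22 e=87 f=6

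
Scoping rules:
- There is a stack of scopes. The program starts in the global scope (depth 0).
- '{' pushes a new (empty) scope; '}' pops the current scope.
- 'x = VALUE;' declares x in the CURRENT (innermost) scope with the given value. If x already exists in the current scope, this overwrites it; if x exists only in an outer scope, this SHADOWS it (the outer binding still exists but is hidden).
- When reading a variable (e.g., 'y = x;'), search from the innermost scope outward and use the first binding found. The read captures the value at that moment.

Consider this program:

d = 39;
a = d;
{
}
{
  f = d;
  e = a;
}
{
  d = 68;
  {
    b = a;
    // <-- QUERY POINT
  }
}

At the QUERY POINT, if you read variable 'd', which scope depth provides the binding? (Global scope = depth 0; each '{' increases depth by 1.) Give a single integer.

Step 1: declare d=39 at depth 0
Step 2: declare a=(read d)=39 at depth 0
Step 3: enter scope (depth=1)
Step 4: exit scope (depth=0)
Step 5: enter scope (depth=1)
Step 6: declare f=(read d)=39 at depth 1
Step 7: declare e=(read a)=39 at depth 1
Step 8: exit scope (depth=0)
Step 9: enter scope (depth=1)
Step 10: declare d=68 at depth 1
Step 11: enter scope (depth=2)
Step 12: declare b=(read a)=39 at depth 2
Visible at query point: a=39 b=39 d=68

Answer: 1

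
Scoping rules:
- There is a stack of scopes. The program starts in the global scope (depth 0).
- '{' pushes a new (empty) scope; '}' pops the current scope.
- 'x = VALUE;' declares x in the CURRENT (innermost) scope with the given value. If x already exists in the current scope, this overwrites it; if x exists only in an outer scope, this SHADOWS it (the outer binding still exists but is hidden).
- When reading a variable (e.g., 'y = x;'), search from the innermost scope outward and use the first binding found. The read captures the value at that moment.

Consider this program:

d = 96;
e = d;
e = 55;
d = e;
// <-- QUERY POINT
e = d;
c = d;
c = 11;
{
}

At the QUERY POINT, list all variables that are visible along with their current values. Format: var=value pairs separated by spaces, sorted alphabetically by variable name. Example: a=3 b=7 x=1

Answer: d=55 e=55

Derivation:
Step 1: declare d=96 at depth 0
Step 2: declare e=(read d)=96 at depth 0
Step 3: declare e=55 at depth 0
Step 4: declare d=(read e)=55 at depth 0
Visible at query point: d=55 e=55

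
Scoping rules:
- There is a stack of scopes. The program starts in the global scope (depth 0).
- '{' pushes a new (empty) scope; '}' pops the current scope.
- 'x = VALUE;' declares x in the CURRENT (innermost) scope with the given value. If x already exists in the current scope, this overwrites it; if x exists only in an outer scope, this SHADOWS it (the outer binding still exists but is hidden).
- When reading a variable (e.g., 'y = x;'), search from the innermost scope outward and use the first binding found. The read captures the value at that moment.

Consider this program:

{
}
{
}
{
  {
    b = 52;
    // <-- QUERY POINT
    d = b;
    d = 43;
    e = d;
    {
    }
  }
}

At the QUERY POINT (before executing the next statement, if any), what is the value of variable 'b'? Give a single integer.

Step 1: enter scope (depth=1)
Step 2: exit scope (depth=0)
Step 3: enter scope (depth=1)
Step 4: exit scope (depth=0)
Step 5: enter scope (depth=1)
Step 6: enter scope (depth=2)
Step 7: declare b=52 at depth 2
Visible at query point: b=52

Answer: 52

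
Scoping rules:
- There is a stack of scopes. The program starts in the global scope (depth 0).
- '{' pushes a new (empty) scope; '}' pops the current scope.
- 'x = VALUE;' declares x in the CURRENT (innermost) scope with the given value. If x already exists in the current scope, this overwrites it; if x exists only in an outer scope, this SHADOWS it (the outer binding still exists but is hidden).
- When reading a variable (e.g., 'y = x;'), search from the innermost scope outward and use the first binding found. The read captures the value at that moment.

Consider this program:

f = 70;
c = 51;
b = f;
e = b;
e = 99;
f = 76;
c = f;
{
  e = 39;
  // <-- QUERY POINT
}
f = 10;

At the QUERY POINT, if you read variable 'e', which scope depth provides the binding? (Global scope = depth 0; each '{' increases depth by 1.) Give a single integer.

Answer: 1

Derivation:
Step 1: declare f=70 at depth 0
Step 2: declare c=51 at depth 0
Step 3: declare b=(read f)=70 at depth 0
Step 4: declare e=(read b)=70 at depth 0
Step 5: declare e=99 at depth 0
Step 6: declare f=76 at depth 0
Step 7: declare c=(read f)=76 at depth 0
Step 8: enter scope (depth=1)
Step 9: declare e=39 at depth 1
Visible at query point: b=70 c=76 e=39 f=76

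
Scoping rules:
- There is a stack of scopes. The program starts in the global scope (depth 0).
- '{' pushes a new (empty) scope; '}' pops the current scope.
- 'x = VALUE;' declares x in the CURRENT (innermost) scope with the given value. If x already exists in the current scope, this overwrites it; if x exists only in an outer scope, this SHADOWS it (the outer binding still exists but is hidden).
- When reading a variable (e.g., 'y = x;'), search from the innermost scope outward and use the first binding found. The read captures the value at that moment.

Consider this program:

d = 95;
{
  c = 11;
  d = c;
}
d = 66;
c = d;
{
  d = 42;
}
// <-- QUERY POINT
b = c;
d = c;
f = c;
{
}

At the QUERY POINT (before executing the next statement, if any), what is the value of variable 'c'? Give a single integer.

Answer: 66

Derivation:
Step 1: declare d=95 at depth 0
Step 2: enter scope (depth=1)
Step 3: declare c=11 at depth 1
Step 4: declare d=(read c)=11 at depth 1
Step 5: exit scope (depth=0)
Step 6: declare d=66 at depth 0
Step 7: declare c=(read d)=66 at depth 0
Step 8: enter scope (depth=1)
Step 9: declare d=42 at depth 1
Step 10: exit scope (depth=0)
Visible at query point: c=66 d=66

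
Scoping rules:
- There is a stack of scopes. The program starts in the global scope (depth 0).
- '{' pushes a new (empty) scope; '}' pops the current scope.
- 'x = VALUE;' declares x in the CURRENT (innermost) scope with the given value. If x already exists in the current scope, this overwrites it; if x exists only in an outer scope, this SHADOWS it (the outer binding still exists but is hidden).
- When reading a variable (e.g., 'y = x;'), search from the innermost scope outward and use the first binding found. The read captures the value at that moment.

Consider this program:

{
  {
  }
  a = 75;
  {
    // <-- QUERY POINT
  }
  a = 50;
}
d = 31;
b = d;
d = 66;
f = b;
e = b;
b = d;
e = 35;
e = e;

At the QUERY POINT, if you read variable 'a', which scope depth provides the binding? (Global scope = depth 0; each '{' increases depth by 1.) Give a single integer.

Step 1: enter scope (depth=1)
Step 2: enter scope (depth=2)
Step 3: exit scope (depth=1)
Step 4: declare a=75 at depth 1
Step 5: enter scope (depth=2)
Visible at query point: a=75

Answer: 1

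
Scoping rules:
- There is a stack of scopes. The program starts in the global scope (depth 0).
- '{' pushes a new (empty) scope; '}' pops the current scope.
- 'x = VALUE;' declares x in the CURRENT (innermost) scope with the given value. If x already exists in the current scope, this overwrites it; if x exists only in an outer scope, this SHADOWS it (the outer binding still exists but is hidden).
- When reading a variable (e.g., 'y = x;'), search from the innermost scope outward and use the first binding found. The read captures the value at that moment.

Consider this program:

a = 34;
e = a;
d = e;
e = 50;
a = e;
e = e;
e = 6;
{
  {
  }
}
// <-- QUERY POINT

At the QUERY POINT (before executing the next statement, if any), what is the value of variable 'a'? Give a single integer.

Answer: 50

Derivation:
Step 1: declare a=34 at depth 0
Step 2: declare e=(read a)=34 at depth 0
Step 3: declare d=(read e)=34 at depth 0
Step 4: declare e=50 at depth 0
Step 5: declare a=(read e)=50 at depth 0
Step 6: declare e=(read e)=50 at depth 0
Step 7: declare e=6 at depth 0
Step 8: enter scope (depth=1)
Step 9: enter scope (depth=2)
Step 10: exit scope (depth=1)
Step 11: exit scope (depth=0)
Visible at query point: a=50 d=34 e=6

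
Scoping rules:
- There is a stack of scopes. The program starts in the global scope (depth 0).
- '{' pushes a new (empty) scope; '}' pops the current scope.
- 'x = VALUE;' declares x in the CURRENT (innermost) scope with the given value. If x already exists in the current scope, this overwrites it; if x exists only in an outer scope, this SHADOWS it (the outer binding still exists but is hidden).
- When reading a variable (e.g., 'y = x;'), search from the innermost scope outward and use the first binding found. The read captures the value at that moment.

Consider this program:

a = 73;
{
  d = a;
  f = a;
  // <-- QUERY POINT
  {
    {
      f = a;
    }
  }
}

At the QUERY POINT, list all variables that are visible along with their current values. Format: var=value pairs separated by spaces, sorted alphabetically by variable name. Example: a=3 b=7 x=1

Answer: a=73 d=73 f=73

Derivation:
Step 1: declare a=73 at depth 0
Step 2: enter scope (depth=1)
Step 3: declare d=(read a)=73 at depth 1
Step 4: declare f=(read a)=73 at depth 1
Visible at query point: a=73 d=73 f=73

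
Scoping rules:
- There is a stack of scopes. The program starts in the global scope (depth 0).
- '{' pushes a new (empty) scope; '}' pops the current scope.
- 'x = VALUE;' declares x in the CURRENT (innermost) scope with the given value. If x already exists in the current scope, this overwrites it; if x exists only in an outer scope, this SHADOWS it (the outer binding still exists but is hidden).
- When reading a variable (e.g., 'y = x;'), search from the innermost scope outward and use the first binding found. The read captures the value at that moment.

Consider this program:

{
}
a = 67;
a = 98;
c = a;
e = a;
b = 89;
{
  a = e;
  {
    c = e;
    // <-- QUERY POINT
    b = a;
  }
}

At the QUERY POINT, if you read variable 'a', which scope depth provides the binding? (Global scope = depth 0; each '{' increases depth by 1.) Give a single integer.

Step 1: enter scope (depth=1)
Step 2: exit scope (depth=0)
Step 3: declare a=67 at depth 0
Step 4: declare a=98 at depth 0
Step 5: declare c=(read a)=98 at depth 0
Step 6: declare e=(read a)=98 at depth 0
Step 7: declare b=89 at depth 0
Step 8: enter scope (depth=1)
Step 9: declare a=(read e)=98 at depth 1
Step 10: enter scope (depth=2)
Step 11: declare c=(read e)=98 at depth 2
Visible at query point: a=98 b=89 c=98 e=98

Answer: 1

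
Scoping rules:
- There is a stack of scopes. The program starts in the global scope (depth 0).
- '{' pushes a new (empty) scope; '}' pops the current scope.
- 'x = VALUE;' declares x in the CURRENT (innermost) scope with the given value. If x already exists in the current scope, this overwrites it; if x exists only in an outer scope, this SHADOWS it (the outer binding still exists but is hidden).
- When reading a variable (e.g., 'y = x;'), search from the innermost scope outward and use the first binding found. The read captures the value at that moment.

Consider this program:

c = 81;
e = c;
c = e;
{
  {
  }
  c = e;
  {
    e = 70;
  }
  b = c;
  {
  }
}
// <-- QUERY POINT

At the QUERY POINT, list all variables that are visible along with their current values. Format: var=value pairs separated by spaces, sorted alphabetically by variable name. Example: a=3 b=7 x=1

Answer: c=81 e=81

Derivation:
Step 1: declare c=81 at depth 0
Step 2: declare e=(read c)=81 at depth 0
Step 3: declare c=(read e)=81 at depth 0
Step 4: enter scope (depth=1)
Step 5: enter scope (depth=2)
Step 6: exit scope (depth=1)
Step 7: declare c=(read e)=81 at depth 1
Step 8: enter scope (depth=2)
Step 9: declare e=70 at depth 2
Step 10: exit scope (depth=1)
Step 11: declare b=(read c)=81 at depth 1
Step 12: enter scope (depth=2)
Step 13: exit scope (depth=1)
Step 14: exit scope (depth=0)
Visible at query point: c=81 e=81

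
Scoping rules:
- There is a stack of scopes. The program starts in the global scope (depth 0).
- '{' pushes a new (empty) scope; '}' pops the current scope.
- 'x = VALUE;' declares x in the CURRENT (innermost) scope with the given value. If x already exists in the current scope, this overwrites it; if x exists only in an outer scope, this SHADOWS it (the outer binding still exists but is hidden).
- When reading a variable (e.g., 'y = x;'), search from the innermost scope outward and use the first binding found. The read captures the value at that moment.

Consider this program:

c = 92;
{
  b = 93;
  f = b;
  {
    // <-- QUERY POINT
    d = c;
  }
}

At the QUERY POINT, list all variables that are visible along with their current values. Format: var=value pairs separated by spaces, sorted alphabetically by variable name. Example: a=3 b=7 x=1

Answer: b=93 c=92 f=93

Derivation:
Step 1: declare c=92 at depth 0
Step 2: enter scope (depth=1)
Step 3: declare b=93 at depth 1
Step 4: declare f=(read b)=93 at depth 1
Step 5: enter scope (depth=2)
Visible at query point: b=93 c=92 f=93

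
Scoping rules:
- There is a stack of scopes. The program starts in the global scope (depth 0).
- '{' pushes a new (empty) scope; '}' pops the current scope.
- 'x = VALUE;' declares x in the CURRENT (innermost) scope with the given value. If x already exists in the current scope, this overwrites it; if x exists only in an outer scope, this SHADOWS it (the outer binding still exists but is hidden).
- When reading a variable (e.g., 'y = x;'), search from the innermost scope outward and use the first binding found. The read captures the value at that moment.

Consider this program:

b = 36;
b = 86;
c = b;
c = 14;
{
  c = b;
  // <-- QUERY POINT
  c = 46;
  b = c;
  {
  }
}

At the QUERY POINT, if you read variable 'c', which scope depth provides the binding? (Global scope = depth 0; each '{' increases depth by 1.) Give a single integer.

Answer: 1

Derivation:
Step 1: declare b=36 at depth 0
Step 2: declare b=86 at depth 0
Step 3: declare c=(read b)=86 at depth 0
Step 4: declare c=14 at depth 0
Step 5: enter scope (depth=1)
Step 6: declare c=(read b)=86 at depth 1
Visible at query point: b=86 c=86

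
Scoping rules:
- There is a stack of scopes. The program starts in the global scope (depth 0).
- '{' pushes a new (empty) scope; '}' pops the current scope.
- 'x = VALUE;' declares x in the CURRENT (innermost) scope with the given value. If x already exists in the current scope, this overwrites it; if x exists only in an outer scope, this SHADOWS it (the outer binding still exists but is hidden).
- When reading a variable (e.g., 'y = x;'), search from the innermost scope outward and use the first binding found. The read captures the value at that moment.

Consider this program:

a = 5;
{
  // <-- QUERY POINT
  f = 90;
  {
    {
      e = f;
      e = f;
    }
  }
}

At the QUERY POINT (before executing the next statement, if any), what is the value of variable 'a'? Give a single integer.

Answer: 5

Derivation:
Step 1: declare a=5 at depth 0
Step 2: enter scope (depth=1)
Visible at query point: a=5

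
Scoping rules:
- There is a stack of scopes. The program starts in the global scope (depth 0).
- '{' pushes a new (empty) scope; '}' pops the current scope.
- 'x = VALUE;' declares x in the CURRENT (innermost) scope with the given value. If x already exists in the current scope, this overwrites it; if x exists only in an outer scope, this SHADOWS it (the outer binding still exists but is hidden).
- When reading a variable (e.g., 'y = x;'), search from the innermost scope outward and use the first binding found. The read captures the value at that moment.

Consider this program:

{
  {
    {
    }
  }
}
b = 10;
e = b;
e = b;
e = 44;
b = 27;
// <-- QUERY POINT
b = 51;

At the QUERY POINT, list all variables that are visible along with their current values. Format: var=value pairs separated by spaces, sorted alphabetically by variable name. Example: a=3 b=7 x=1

Step 1: enter scope (depth=1)
Step 2: enter scope (depth=2)
Step 3: enter scope (depth=3)
Step 4: exit scope (depth=2)
Step 5: exit scope (depth=1)
Step 6: exit scope (depth=0)
Step 7: declare b=10 at depth 0
Step 8: declare e=(read b)=10 at depth 0
Step 9: declare e=(read b)=10 at depth 0
Step 10: declare e=44 at depth 0
Step 11: declare b=27 at depth 0
Visible at query point: b=27 e=44

Answer: b=27 e=44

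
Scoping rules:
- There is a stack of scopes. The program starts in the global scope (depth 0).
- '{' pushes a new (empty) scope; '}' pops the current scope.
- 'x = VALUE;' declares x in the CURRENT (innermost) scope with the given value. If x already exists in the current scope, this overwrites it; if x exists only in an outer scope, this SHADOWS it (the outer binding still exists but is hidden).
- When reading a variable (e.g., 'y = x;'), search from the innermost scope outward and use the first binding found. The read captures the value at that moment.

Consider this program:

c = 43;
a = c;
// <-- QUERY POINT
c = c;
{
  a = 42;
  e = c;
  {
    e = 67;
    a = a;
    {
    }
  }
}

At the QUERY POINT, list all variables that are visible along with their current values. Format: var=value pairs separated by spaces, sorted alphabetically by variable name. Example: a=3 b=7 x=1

Step 1: declare c=43 at depth 0
Step 2: declare a=(read c)=43 at depth 0
Visible at query point: a=43 c=43

Answer: a=43 c=43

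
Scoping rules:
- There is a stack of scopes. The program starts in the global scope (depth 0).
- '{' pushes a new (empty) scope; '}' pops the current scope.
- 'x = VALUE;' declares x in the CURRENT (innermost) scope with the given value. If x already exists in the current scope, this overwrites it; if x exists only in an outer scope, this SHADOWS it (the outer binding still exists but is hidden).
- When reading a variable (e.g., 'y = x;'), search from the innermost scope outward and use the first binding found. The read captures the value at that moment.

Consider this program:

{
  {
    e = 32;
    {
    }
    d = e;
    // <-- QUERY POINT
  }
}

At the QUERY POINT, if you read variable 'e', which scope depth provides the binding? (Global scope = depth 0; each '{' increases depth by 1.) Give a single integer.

Step 1: enter scope (depth=1)
Step 2: enter scope (depth=2)
Step 3: declare e=32 at depth 2
Step 4: enter scope (depth=3)
Step 5: exit scope (depth=2)
Step 6: declare d=(read e)=32 at depth 2
Visible at query point: d=32 e=32

Answer: 2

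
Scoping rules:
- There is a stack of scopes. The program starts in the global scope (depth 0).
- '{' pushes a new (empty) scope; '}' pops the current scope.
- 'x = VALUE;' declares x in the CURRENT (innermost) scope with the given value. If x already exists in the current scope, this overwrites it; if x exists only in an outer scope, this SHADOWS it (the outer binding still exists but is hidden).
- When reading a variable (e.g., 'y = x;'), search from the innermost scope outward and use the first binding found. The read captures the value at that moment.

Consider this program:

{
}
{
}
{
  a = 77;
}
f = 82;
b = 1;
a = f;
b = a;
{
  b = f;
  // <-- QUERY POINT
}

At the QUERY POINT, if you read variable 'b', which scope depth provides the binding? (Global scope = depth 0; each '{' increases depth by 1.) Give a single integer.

Step 1: enter scope (depth=1)
Step 2: exit scope (depth=0)
Step 3: enter scope (depth=1)
Step 4: exit scope (depth=0)
Step 5: enter scope (depth=1)
Step 6: declare a=77 at depth 1
Step 7: exit scope (depth=0)
Step 8: declare f=82 at depth 0
Step 9: declare b=1 at depth 0
Step 10: declare a=(read f)=82 at depth 0
Step 11: declare b=(read a)=82 at depth 0
Step 12: enter scope (depth=1)
Step 13: declare b=(read f)=82 at depth 1
Visible at query point: a=82 b=82 f=82

Answer: 1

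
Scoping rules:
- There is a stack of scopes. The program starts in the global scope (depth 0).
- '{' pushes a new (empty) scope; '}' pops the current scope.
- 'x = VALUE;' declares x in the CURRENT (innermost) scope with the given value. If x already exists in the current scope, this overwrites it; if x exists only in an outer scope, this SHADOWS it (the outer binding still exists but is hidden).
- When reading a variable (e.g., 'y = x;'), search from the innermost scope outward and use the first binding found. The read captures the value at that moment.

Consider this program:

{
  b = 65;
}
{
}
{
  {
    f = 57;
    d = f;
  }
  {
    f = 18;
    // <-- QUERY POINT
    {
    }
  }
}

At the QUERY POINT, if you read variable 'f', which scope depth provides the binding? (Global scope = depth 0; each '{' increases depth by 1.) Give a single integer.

Step 1: enter scope (depth=1)
Step 2: declare b=65 at depth 1
Step 3: exit scope (depth=0)
Step 4: enter scope (depth=1)
Step 5: exit scope (depth=0)
Step 6: enter scope (depth=1)
Step 7: enter scope (depth=2)
Step 8: declare f=57 at depth 2
Step 9: declare d=(read f)=57 at depth 2
Step 10: exit scope (depth=1)
Step 11: enter scope (depth=2)
Step 12: declare f=18 at depth 2
Visible at query point: f=18

Answer: 2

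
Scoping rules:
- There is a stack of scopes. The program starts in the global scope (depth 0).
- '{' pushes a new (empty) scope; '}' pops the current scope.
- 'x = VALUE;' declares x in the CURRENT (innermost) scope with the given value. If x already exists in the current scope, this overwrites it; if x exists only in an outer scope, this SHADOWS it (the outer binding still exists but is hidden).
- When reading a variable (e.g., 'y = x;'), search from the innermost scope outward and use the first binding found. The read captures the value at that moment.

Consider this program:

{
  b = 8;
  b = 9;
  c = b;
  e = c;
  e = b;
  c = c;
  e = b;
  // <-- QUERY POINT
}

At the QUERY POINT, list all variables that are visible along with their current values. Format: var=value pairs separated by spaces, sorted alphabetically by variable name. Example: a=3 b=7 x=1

Answer: b=9 c=9 e=9

Derivation:
Step 1: enter scope (depth=1)
Step 2: declare b=8 at depth 1
Step 3: declare b=9 at depth 1
Step 4: declare c=(read b)=9 at depth 1
Step 5: declare e=(read c)=9 at depth 1
Step 6: declare e=(read b)=9 at depth 1
Step 7: declare c=(read c)=9 at depth 1
Step 8: declare e=(read b)=9 at depth 1
Visible at query point: b=9 c=9 e=9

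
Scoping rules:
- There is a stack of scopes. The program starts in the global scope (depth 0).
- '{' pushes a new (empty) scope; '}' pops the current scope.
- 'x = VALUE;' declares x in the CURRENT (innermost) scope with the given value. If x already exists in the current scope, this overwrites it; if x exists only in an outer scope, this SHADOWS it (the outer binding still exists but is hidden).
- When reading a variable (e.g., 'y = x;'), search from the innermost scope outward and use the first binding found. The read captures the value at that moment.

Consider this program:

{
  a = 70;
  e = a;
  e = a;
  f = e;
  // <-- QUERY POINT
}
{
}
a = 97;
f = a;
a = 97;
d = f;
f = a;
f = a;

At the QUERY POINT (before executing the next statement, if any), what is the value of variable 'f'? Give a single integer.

Answer: 70

Derivation:
Step 1: enter scope (depth=1)
Step 2: declare a=70 at depth 1
Step 3: declare e=(read a)=70 at depth 1
Step 4: declare e=(read a)=70 at depth 1
Step 5: declare f=(read e)=70 at depth 1
Visible at query point: a=70 e=70 f=70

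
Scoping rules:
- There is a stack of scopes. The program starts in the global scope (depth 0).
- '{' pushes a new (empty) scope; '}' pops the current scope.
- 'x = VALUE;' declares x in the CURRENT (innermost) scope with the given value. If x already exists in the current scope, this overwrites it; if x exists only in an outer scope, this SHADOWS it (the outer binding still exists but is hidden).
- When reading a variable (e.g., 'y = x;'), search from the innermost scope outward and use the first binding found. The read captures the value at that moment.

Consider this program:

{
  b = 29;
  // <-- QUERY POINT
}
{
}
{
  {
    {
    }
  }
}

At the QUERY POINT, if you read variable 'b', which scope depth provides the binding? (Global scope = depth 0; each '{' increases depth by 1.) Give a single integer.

Answer: 1

Derivation:
Step 1: enter scope (depth=1)
Step 2: declare b=29 at depth 1
Visible at query point: b=29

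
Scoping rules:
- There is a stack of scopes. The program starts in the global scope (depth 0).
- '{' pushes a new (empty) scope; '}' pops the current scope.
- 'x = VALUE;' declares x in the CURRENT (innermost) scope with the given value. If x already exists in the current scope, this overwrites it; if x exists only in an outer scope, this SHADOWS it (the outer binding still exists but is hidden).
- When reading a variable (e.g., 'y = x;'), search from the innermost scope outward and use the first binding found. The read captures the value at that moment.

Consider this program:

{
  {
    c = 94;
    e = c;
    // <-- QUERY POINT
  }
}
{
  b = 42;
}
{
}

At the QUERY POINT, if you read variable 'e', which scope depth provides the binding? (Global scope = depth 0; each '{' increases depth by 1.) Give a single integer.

Step 1: enter scope (depth=1)
Step 2: enter scope (depth=2)
Step 3: declare c=94 at depth 2
Step 4: declare e=(read c)=94 at depth 2
Visible at query point: c=94 e=94

Answer: 2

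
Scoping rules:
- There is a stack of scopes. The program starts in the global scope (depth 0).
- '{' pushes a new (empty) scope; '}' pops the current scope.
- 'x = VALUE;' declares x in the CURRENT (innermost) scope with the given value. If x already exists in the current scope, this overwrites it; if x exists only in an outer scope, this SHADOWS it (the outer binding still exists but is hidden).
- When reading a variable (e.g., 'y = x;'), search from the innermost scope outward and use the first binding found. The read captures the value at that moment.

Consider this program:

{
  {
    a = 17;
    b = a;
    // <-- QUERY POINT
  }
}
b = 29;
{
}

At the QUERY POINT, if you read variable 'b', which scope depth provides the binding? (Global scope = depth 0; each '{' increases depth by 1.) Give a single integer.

Answer: 2

Derivation:
Step 1: enter scope (depth=1)
Step 2: enter scope (depth=2)
Step 3: declare a=17 at depth 2
Step 4: declare b=(read a)=17 at depth 2
Visible at query point: a=17 b=17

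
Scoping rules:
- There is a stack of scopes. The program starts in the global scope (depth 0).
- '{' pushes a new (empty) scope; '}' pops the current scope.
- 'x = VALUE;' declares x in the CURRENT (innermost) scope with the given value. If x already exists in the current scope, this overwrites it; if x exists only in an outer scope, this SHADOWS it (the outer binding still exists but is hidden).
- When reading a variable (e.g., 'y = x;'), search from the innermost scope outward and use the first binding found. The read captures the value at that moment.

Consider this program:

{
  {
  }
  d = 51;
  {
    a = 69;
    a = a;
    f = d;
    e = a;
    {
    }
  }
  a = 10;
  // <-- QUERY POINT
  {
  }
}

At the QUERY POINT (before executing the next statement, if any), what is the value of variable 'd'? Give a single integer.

Answer: 51

Derivation:
Step 1: enter scope (depth=1)
Step 2: enter scope (depth=2)
Step 3: exit scope (depth=1)
Step 4: declare d=51 at depth 1
Step 5: enter scope (depth=2)
Step 6: declare a=69 at depth 2
Step 7: declare a=(read a)=69 at depth 2
Step 8: declare f=(read d)=51 at depth 2
Step 9: declare e=(read a)=69 at depth 2
Step 10: enter scope (depth=3)
Step 11: exit scope (depth=2)
Step 12: exit scope (depth=1)
Step 13: declare a=10 at depth 1
Visible at query point: a=10 d=51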